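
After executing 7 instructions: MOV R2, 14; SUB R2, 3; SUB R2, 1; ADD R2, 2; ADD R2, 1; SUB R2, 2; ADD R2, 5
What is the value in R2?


Register state trace:
  MOV R2, 14  → R2 = 14
  SUB R2, 3  → R2 = 14 - 3 = 11
  SUB R2, 1  → R2 = 11 - 1 = 10
  ADD R2, 2  → R2 = 10 + 2 = 12
  ADD R2, 1  → R2 = 12 + 1 = 13
  SUB R2, 2  → R2 = 13 - 2 = 11
  ADD R2, 5  → R2 = 11 + 5 = 16
Final: R2 = 16

16


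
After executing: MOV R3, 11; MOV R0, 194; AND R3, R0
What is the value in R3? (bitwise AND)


Register state trace:
  MOV R3, 11  → R3 = 11 (0b00001011)
  MOV R0, 194  → R0 = 194 (0b11000010)
  AND R3, R0  → R3 = 11 AND 194 = 2 (0b00000010)
Final: R3 = 2

2


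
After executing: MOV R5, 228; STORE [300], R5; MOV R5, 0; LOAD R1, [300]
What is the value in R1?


Register and memory trace:
  MOV R5, 228  → R5 = 228
  STORE [300], R5  → mem[300] = 228
  MOV R5, 0  → R5 = 0
  LOAD R1, [300]  → R1 = mem[300] = 228
Final: R1 = 228

228


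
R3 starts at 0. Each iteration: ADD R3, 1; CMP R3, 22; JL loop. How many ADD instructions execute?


Loop trace (R3 starts at 0, target 22, step 1):
  ADD #1: R3 = 0 + 1 = 1  → 1 < 22, loop
  ADD #2: R3 = 1 + 1 = 2  → 2 < 22, loop
  ADD #3: R3 = 2 + 1 = 3  → 3 < 22, loop
  ADD #4: R3 = 3 + 1 = 4  → 4 < 22, loop
  ADD #5: R3 = 4 + 1 = 5  → 5 < 22, loop
  ADD #6: R3 = 5 + 1 = 6  → 6 < 22, loop
  ADD #7: R3 = 6 + 1 = 7  → 7 < 22, loop
  ADD #8: R3 = 7 + 1 = 8  → 8 < 22, loop
  ADD #9: R3 = 8 + 1 = 9  → 9 < 22, loop
  ADD #10: R3 = 9 + 1 = 10  → 10 < 22, loop
  ADD #11: R3 = 10 + 1 = 11  → 11 < 22, loop
  ADD #12: R3 = 11 + 1 = 12  → 12 < 22, loop
  ADD #13: R3 = 12 + 1 = 13  → 13 < 22, loop
  ADD #14: R3 = 13 + 1 = 14  → 14 < 22, loop
  ADD #15: R3 = 14 + 1 = 15  → 15 < 22, loop
  ADD #16: R3 = 15 + 1 = 16  → 16 < 22, loop
  ADD #17: R3 = 16 + 1 = 17  → 17 < 22, loop
  ADD #18: R3 = 17 + 1 = 18  → 18 < 22, loop
  ADD #19: R3 = 18 + 1 = 19  → 19 < 22, loop
  ADD #20: R3 = 19 + 1 = 20  → 20 < 22, loop
  ADD #21: R3 = 20 + 1 = 21  → 21 < 22, loop
  ADD #22: R3 = 21 + 1 = 22  → 22 >= 22, exit
Total ADD instructions: 22

22


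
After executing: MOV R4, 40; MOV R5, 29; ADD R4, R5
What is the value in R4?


Register state trace:
  MOV R4, 40  → R4 = 40
  MOV R5, 29  → R5 = 29
  ADD R4, R5  → R4 = 40 + 29 = 69
Final: R4 = 69

69


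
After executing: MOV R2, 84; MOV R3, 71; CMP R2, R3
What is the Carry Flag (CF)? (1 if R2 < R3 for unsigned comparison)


Register state trace:
  MOV R2, 84  → R2 = 84
  MOV R3, 71  → R3 = 71
  CMP R2, R3  → unsigned 84 - 71: no borrow
  84 >= 71, so CF = 0
CF = 0

0


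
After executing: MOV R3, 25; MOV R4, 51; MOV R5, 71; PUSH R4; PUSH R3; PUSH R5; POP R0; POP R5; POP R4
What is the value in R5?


Stack trace (top is rightmost):
  MOV R3, 25  → R3 = 25
  MOV R4, 51  → R4 = 51
  MOV R5, 71  → R5 = 71
  PUSH R4  → stack: [51]
  PUSH R3  → stack: [51, 25]
  PUSH R5  → stack: [51, 25, 71]
  POP R0  → R0 = 71, stack: [51, 25]
  POP R5  → R5 = 25, stack: [51]
  POP R4  → R4 = 51, stack: []
Final: R5 = 25

25


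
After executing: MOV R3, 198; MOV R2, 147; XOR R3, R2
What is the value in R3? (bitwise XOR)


Register state trace:
  MOV R3, 198  → R3 = 198 (0b11000110)
  MOV R2, 147  → R2 = 147 (0b10010011)
  XOR R3, R2  → R3 = 198 XOR 147 = 85 (0b01010101)
Final: R3 = 85

85


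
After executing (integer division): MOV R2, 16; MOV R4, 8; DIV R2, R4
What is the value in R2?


Register state trace:
  MOV R2, 16  → R2 = 16
  MOV R4, 8  → R4 = 8
  DIV R2, R4  → R2 = 16 // 8 = 2
Final: R2 = 2

2


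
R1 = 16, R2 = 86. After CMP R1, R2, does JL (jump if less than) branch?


Trace:
  R1 = 16, R2 = 86
  CMP R1, R2  → compares 16 vs 86
  JL checks: is 16 less than 86?
  16 < 86, so condition is true
Branch taken: Yes

Yes


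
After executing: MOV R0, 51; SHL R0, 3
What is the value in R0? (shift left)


Register state trace:
  MOV R0, 51  → R0 = 51
  SHL R0, 3  → R0 = 51 << 3 = 51 * 2^3 = 408
Final: R0 = 408

408


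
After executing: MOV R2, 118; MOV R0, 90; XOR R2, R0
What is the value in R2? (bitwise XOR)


Register state trace:
  MOV R2, 118  → R2 = 118 (0b01110110)
  MOV R0, 90  → R0 = 90 (0b01011010)
  XOR R2, R0  → R2 = 118 XOR 90 = 44 (0b00101100)
Final: R2 = 44

44


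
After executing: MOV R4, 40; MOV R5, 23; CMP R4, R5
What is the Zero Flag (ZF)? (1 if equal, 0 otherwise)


Register state trace:
  MOV R4, 40  → R4 = 40
  MOV R5, 23  → R5 = 23
  CMP R4, R5  → computes 40 - 23 = 17
  Result is nonzero, so values are not equal
ZF = 0

0


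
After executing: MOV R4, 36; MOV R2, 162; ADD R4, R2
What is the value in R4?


Register state trace:
  MOV R4, 36  → R4 = 36
  MOV R2, 162  → R2 = 162
  ADD R4, R2  → R4 = 36 + 162 = 198
Final: R4 = 198

198


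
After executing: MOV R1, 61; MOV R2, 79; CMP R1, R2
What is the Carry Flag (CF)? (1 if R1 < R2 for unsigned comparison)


Register state trace:
  MOV R1, 61  → R1 = 61
  MOV R2, 79  → R2 = 79
  CMP R1, R2  → unsigned 61 - 79: borrow occurs
  61 < 79, so CF = 1
CF = 1

1


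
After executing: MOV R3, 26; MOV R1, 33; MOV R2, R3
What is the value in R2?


Register state trace:
  MOV R3, 26  → R3 = 26
  MOV R1, 33  → R1 = 33
  MOV R2, R3  → R2 = 26
Final: R2 = 26

26


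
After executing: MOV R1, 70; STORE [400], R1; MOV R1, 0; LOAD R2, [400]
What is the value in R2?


Register and memory trace:
  MOV R1, 70  → R1 = 70
  STORE [400], R1  → mem[400] = 70
  MOV R1, 0  → R1 = 0
  LOAD R2, [400]  → R2 = mem[400] = 70
Final: R2 = 70

70


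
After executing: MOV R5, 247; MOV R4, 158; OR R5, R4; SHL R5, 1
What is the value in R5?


Register state trace:
  MOV R5, 247  → R5 = 247 (0b11110111)
  MOV R4, 158  → R4 = 158 (0b10011110)
  OR R5, R4  → R5 = 247 OR 158 = 255 (0b11111111)
  SHL R5, 1  → R5 = 255 << 1 = 510
Final: R5 = 510

510


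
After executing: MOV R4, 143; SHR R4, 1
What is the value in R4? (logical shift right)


Register state trace:
  MOV R4, 143  → R4 = 143
  SHR R4, 1  → R4 = 143 >> 1 = 143 // 2^1 = 71
Final: R4 = 71

71


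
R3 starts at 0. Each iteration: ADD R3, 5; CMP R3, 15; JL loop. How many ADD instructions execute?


Loop trace (R3 starts at 0, target 15, step 5):
  ADD #1: R3 = 0 + 5 = 5  → 5 < 15, loop
  ADD #2: R3 = 5 + 5 = 10  → 10 < 15, loop
  ADD #3: R3 = 10 + 5 = 15  → 15 >= 15, exit
Total ADD instructions: 3

3


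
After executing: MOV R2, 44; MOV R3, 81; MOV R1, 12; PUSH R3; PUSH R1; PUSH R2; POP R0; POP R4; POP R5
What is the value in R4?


Stack trace (top is rightmost):
  MOV R2, 44  → R2 = 44
  MOV R3, 81  → R3 = 81
  MOV R1, 12  → R1 = 12
  PUSH R3  → stack: [81]
  PUSH R1  → stack: [81, 12]
  PUSH R2  → stack: [81, 12, 44]
  POP R0  → R0 = 44, stack: [81, 12]
  POP R4  → R4 = 12, stack: [81]
  POP R5  → R5 = 81, stack: []
Final: R4 = 12

12


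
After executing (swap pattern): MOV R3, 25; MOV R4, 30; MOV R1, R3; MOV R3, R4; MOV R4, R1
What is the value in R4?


Register state trace (swap pattern):
  MOV R3, 25  → R3 = 25
  MOV R4, 30  → R4 = 30
  MOV R1, R3  → R1 = 25  (save R3)
  MOV R3, R4  → R3 = 30  (R3 gets R4's value)
  MOV R4, R1  → R4 = 25  (R4 gets saved value)
Final: R4 = 25

25


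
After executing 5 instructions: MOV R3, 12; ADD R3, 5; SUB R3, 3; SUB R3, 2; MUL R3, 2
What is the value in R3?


Register state trace:
  MOV R3, 12  → R3 = 12
  ADD R3, 5  → R3 = 12 + 5 = 17
  SUB R3, 3  → R3 = 17 - 3 = 14
  SUB R3, 2  → R3 = 14 - 2 = 12
  MUL R3, 2  → R3 = 12 * 2 = 24
Final: R3 = 24

24


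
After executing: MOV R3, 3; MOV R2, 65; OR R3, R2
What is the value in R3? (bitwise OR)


Register state trace:
  MOV R3, 3  → R3 = 3 (0b00000011)
  MOV R2, 65  → R2 = 65 (0b01000001)
  OR R3, R2   → R3 = 3 OR 65 = 67 (0b01000011)
Final: R3 = 67

67


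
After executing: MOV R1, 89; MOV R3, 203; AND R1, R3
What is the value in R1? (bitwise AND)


Register state trace:
  MOV R1, 89  → R1 = 89 (0b01011001)
  MOV R3, 203  → R3 = 203 (0b11001011)
  AND R1, R3  → R1 = 89 AND 203 = 73 (0b01001001)
Final: R1 = 73

73


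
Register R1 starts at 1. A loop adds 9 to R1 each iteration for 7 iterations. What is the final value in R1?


Starting value: R1 = 1
  Iter 1: R1 = 1 + 9 = 10
  Iter 2: R1 = 10 + 9 = 19
  Iter 3: R1 = 19 + 9 = 28
  Iter 4: R1 = 28 + 9 = 37
  Iter 5: R1 = 37 + 9 = 46
  Iter 6: R1 = 46 + 9 = 55
  Iter 7: R1 = 55 + 9 = 64
Final: R1 = 64

64


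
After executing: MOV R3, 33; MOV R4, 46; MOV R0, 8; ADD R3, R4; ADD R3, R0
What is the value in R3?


Register state trace:
  MOV R3, 33  → R3 = 33
  MOV R4, 46  → R4 = 46
  MOV R0, 8  → R0 = 8
  ADD R3, R4  → R3 = 33 + 46 = 79
  ADD R3, R0  → R3 = 79 + 8 = 87
Final: R3 = 87

87


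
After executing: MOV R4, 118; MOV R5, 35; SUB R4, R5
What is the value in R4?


Register state trace:
  MOV R4, 118  → R4 = 118
  MOV R5, 35  → R5 = 35
  SUB R4, R5  → R4 = 118 - 35 = 83
Final: R4 = 83

83


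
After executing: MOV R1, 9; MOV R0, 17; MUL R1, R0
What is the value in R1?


Register state trace:
  MOV R1, 9  → R1 = 9
  MOV R0, 17  → R0 = 17
  MUL R1, R0  → R1 = 9 * 17 = 153
Final: R1 = 153

153


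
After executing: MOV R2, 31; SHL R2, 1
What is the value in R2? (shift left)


Register state trace:
  MOV R2, 31  → R2 = 31
  SHL R2, 1  → R2 = 31 << 1 = 31 * 2^1 = 62
Final: R2 = 62

62


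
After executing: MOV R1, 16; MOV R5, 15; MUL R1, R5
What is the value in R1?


Register state trace:
  MOV R1, 16  → R1 = 16
  MOV R5, 15  → R5 = 15
  MUL R1, R5  → R1 = 16 * 15 = 240
Final: R1 = 240

240


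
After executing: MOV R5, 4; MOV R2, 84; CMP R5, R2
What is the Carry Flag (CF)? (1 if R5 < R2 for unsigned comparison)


Register state trace:
  MOV R5, 4  → R5 = 4
  MOV R2, 84  → R2 = 84
  CMP R5, R2  → unsigned 4 - 84: borrow occurs
  4 < 84, so CF = 1
CF = 1

1


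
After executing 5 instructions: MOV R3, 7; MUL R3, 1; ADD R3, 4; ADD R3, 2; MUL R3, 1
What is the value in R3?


Register state trace:
  MOV R3, 7  → R3 = 7
  MUL R3, 1  → R3 = 7 * 1 = 7
  ADD R3, 4  → R3 = 7 + 4 = 11
  ADD R3, 2  → R3 = 11 + 2 = 13
  MUL R3, 1  → R3 = 13 * 1 = 13
Final: R3 = 13

13


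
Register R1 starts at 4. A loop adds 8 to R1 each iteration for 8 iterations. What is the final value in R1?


Starting value: R1 = 4
  Iter 1: R1 = 4 + 8 = 12
  Iter 2: R1 = 12 + 8 = 20
  Iter 3: R1 = 20 + 8 = 28
  Iter 4: R1 = 28 + 8 = 36
  Iter 5: R1 = 36 + 8 = 44
  Iter 6: R1 = 44 + 8 = 52
  Iter 7: R1 = 52 + 8 = 60
  Iter 8: R1 = 60 + 8 = 68
Final: R1 = 68

68


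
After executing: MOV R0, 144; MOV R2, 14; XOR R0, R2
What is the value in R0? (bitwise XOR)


Register state trace:
  MOV R0, 144  → R0 = 144 (0b10010000)
  MOV R2, 14  → R2 = 14 (0b00001110)
  XOR R0, R2  → R0 = 144 XOR 14 = 158 (0b10011110)
Final: R0 = 158

158


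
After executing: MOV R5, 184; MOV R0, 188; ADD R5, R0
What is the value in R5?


Register state trace:
  MOV R5, 184  → R5 = 184
  MOV R0, 188  → R0 = 188
  ADD R5, R0  → R5 = 184 + 188 = 372
Final: R5 = 372

372


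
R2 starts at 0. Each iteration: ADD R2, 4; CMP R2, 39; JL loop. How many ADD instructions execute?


Loop trace (R2 starts at 0, target 39, step 4):
  ADD #1: R2 = 0 + 4 = 4  → 4 < 39, loop
  ADD #2: R2 = 4 + 4 = 8  → 8 < 39, loop
  ADD #3: R2 = 8 + 4 = 12  → 12 < 39, loop
  ADD #4: R2 = 12 + 4 = 16  → 16 < 39, loop
  ADD #5: R2 = 16 + 4 = 20  → 20 < 39, loop
  ADD #6: R2 = 20 + 4 = 24  → 24 < 39, loop
  ADD #7: R2 = 24 + 4 = 28  → 28 < 39, loop
  ADD #8: R2 = 28 + 4 = 32  → 32 < 39, loop
  ADD #9: R2 = 32 + 4 = 36  → 36 < 39, loop
  ADD #10: R2 = 36 + 4 = 40  → 40 >= 39, exit
Total ADD instructions: 10

10


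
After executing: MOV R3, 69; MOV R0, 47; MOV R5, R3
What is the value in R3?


Register state trace:
  MOV R3, 69  → R3 = 69
  MOV R0, 47  → R0 = 47
  MOV R5, R3  → R5 = 69
Final: R3 = 69

69


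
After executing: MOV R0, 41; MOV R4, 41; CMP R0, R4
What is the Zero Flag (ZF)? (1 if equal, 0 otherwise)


Register state trace:
  MOV R0, 41  → R0 = 41
  MOV R4, 41  → R4 = 41
  CMP R0, R4  → computes 41 - 41 = 0
  Result is zero, so values are equal
ZF = 1

1


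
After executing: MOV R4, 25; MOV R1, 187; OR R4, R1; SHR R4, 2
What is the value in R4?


Register state trace:
  MOV R4, 25  → R4 = 25 (0b00011001)
  MOV R1, 187  → R1 = 187 (0b10111011)
  OR R4, R1  → R4 = 25 OR 187 = 187 (0b10111011)
  SHR R4, 2  → R4 = 187 >> 2 = 46
Final: R4 = 46

46


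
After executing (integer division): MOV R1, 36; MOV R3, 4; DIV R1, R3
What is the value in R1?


Register state trace:
  MOV R1, 36  → R1 = 36
  MOV R3, 4  → R3 = 4
  DIV R1, R3  → R1 = 36 // 4 = 9
Final: R1 = 9

9


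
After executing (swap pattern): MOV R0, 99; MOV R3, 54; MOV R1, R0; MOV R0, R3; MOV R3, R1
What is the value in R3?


Register state trace (swap pattern):
  MOV R0, 99  → R0 = 99
  MOV R3, 54  → R3 = 54
  MOV R1, R0  → R1 = 99  (save R0)
  MOV R0, R3  → R0 = 54  (R0 gets R3's value)
  MOV R3, R1  → R3 = 99  (R3 gets saved value)
Final: R3 = 99

99


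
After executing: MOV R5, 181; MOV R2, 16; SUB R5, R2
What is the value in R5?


Register state trace:
  MOV R5, 181  → R5 = 181
  MOV R2, 16  → R2 = 16
  SUB R5, R2  → R5 = 181 - 16 = 165
Final: R5 = 165

165


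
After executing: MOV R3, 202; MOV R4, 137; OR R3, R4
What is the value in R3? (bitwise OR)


Register state trace:
  MOV R3, 202  → R3 = 202 (0b11001010)
  MOV R4, 137  → R4 = 137 (0b10001001)
  OR R3, R4   → R3 = 202 OR 137 = 203 (0b11001011)
Final: R3 = 203

203


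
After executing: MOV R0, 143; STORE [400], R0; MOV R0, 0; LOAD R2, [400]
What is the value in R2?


Register and memory trace:
  MOV R0, 143  → R0 = 143
  STORE [400], R0  → mem[400] = 143
  MOV R0, 0  → R0 = 0
  LOAD R2, [400]  → R2 = mem[400] = 143
Final: R2 = 143

143


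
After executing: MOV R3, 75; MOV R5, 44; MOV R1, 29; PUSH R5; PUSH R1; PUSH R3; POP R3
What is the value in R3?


Stack trace (top is rightmost):
  MOV R3, 75  → R3 = 75
  MOV R5, 44  → R5 = 44
  MOV R1, 29  → R1 = 29
  PUSH R5  → stack: [44]
  PUSH R1  → stack: [44, 29]
  PUSH R3  → stack: [44, 29, 75]
  POP R3  → R3 = 75, stack: [44, 29]
Final: R3 = 75

75


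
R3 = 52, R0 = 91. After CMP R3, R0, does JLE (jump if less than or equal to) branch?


Trace:
  R3 = 52, R0 = 91
  CMP R3, R0  → compares 52 vs 91
  JLE checks: is 52 less than or equal to 91?
  52 < 91, so condition is true
Branch taken: Yes

Yes


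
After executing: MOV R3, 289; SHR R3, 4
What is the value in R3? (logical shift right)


Register state trace:
  MOV R3, 289  → R3 = 289
  SHR R3, 4  → R3 = 289 >> 4 = 289 // 2^4 = 18
Final: R3 = 18

18


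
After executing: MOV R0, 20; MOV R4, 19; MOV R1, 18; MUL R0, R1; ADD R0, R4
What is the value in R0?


Register state trace:
  MOV R0, 20  → R0 = 20
  MOV R4, 19  → R4 = 19
  MOV R1, 18  → R1 = 18
  MUL R0, R1  → R0 = 20 * 18 = 360
  ADD R0, R4  → R0 = 360 + 19 = 379
Final: R0 = 379

379


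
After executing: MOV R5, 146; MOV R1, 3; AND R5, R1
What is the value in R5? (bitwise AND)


Register state trace:
  MOV R5, 146  → R5 = 146 (0b10010010)
  MOV R1, 3  → R1 = 3 (0b00000011)
  AND R5, R1  → R5 = 146 AND 3 = 2 (0b00000010)
Final: R5 = 2

2


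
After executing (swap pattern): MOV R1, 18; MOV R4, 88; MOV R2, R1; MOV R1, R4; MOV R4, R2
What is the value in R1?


Register state trace (swap pattern):
  MOV R1, 18  → R1 = 18
  MOV R4, 88  → R4 = 88
  MOV R2, R1  → R2 = 18  (save R1)
  MOV R1, R4  → R1 = 88  (R1 gets R4's value)
  MOV R4, R2  → R4 = 18  (R4 gets saved value)
Final: R1 = 88

88


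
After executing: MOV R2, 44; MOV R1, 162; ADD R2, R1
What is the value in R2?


Register state trace:
  MOV R2, 44  → R2 = 44
  MOV R1, 162  → R1 = 162
  ADD R2, R1  → R2 = 44 + 162 = 206
Final: R2 = 206

206


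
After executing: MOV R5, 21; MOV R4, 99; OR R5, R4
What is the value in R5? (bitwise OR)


Register state trace:
  MOV R5, 21  → R5 = 21 (0b00010101)
  MOV R4, 99  → R4 = 99 (0b01100011)
  OR R5, R4   → R5 = 21 OR 99 = 119 (0b01110111)
Final: R5 = 119

119


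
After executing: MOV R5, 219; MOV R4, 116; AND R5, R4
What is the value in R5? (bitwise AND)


Register state trace:
  MOV R5, 219  → R5 = 219 (0b11011011)
  MOV R4, 116  → R4 = 116 (0b01110100)
  AND R5, R4  → R5 = 219 AND 116 = 80 (0b01010000)
Final: R5 = 80

80


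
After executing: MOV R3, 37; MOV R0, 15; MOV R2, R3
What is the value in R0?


Register state trace:
  MOV R3, 37  → R3 = 37
  MOV R0, 15  → R0 = 15
  MOV R2, R3  → R2 = 37
Final: R0 = 15

15


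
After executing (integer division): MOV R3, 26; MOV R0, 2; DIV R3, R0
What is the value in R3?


Register state trace:
  MOV R3, 26  → R3 = 26
  MOV R0, 2  → R0 = 2
  DIV R3, R0  → R3 = 26 // 2 = 13
Final: R3 = 13

13


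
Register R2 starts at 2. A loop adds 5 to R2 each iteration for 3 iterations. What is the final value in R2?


Starting value: R2 = 2
  Iter 1: R2 = 2 + 5 = 7
  Iter 2: R2 = 7 + 5 = 12
  Iter 3: R2 = 12 + 5 = 17
Final: R2 = 17

17


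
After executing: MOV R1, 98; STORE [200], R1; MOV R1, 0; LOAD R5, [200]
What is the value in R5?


Register and memory trace:
  MOV R1, 98  → R1 = 98
  STORE [200], R1  → mem[200] = 98
  MOV R1, 0  → R1 = 0
  LOAD R5, [200]  → R5 = mem[200] = 98
Final: R5 = 98

98


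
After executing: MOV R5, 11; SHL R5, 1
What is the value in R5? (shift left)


Register state trace:
  MOV R5, 11  → R5 = 11
  SHL R5, 1  → R5 = 11 << 1 = 11 * 2^1 = 22
Final: R5 = 22

22


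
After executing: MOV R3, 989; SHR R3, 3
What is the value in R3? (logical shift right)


Register state trace:
  MOV R3, 989  → R3 = 989
  SHR R3, 3  → R3 = 989 >> 3 = 989 // 2^3 = 123
Final: R3 = 123

123


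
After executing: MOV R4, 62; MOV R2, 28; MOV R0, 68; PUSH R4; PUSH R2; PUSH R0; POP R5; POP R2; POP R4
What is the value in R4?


Stack trace (top is rightmost):
  MOV R4, 62  → R4 = 62
  MOV R2, 28  → R2 = 28
  MOV R0, 68  → R0 = 68
  PUSH R4  → stack: [62]
  PUSH R2  → stack: [62, 28]
  PUSH R0  → stack: [62, 28, 68]
  POP R5  → R5 = 68, stack: [62, 28]
  POP R2  → R2 = 28, stack: [62]
  POP R4  → R4 = 62, stack: []
Final: R4 = 62

62


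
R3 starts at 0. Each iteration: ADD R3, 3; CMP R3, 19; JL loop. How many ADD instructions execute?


Loop trace (R3 starts at 0, target 19, step 3):
  ADD #1: R3 = 0 + 3 = 3  → 3 < 19, loop
  ADD #2: R3 = 3 + 3 = 6  → 6 < 19, loop
  ADD #3: R3 = 6 + 3 = 9  → 9 < 19, loop
  ADD #4: R3 = 9 + 3 = 12  → 12 < 19, loop
  ADD #5: R3 = 12 + 3 = 15  → 15 < 19, loop
  ADD #6: R3 = 15 + 3 = 18  → 18 < 19, loop
  ADD #7: R3 = 18 + 3 = 21  → 21 >= 19, exit
Total ADD instructions: 7

7


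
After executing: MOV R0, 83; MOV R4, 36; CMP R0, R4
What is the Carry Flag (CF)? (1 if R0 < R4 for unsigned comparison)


Register state trace:
  MOV R0, 83  → R0 = 83
  MOV R4, 36  → R4 = 36
  CMP R0, R4  → unsigned 83 - 36: no borrow
  83 >= 36, so CF = 0
CF = 0

0


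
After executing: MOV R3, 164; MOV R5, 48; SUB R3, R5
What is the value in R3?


Register state trace:
  MOV R3, 164  → R3 = 164
  MOV R5, 48  → R5 = 48
  SUB R3, R5  → R3 = 164 - 48 = 116
Final: R3 = 116

116


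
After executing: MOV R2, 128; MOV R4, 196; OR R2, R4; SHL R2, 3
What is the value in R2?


Register state trace:
  MOV R2, 128  → R2 = 128 (0b10000000)
  MOV R4, 196  → R4 = 196 (0b11000100)
  OR R2, R4  → R2 = 128 OR 196 = 196 (0b11000100)
  SHL R2, 3  → R2 = 196 << 3 = 1568
Final: R2 = 1568

1568


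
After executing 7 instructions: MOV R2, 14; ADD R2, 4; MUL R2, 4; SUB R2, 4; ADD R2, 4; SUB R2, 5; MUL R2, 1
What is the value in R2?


Register state trace:
  MOV R2, 14  → R2 = 14
  ADD R2, 4  → R2 = 14 + 4 = 18
  MUL R2, 4  → R2 = 18 * 4 = 72
  SUB R2, 4  → R2 = 72 - 4 = 68
  ADD R2, 4  → R2 = 68 + 4 = 72
  SUB R2, 5  → R2 = 72 - 5 = 67
  MUL R2, 1  → R2 = 67 * 1 = 67
Final: R2 = 67

67


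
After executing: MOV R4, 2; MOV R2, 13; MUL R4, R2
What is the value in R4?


Register state trace:
  MOV R4, 2  → R4 = 2
  MOV R2, 13  → R2 = 13
  MUL R4, R2  → R4 = 2 * 13 = 26
Final: R4 = 26

26


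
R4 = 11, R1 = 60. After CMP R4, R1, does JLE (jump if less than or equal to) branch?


Trace:
  R4 = 11, R1 = 60
  CMP R4, R1  → compares 11 vs 60
  JLE checks: is 11 less than or equal to 60?
  11 < 60, so condition is true
Branch taken: Yes

Yes


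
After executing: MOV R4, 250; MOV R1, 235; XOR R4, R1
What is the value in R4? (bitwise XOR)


Register state trace:
  MOV R4, 250  → R4 = 250 (0b11111010)
  MOV R1, 235  → R1 = 235 (0b11101011)
  XOR R4, R1  → R4 = 250 XOR 235 = 17 (0b00010001)
Final: R4 = 17

17


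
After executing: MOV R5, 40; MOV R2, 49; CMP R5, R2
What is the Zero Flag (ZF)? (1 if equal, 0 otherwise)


Register state trace:
  MOV R5, 40  → R5 = 40
  MOV R2, 49  → R2 = 49
  CMP R5, R2  → computes 40 - 49 = -9
  Result is nonzero, so values are not equal
ZF = 0

0


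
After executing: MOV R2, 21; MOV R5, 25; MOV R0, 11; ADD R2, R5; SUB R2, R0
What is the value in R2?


Register state trace:
  MOV R2, 21  → R2 = 21
  MOV R5, 25  → R5 = 25
  MOV R0, 11  → R0 = 11
  ADD R2, R5  → R2 = 21 + 25 = 46
  SUB R2, R0  → R2 = 46 - 11 = 35
Final: R2 = 35

35


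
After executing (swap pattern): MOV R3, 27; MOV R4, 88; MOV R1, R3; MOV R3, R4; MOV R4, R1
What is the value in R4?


Register state trace (swap pattern):
  MOV R3, 27  → R3 = 27
  MOV R4, 88  → R4 = 88
  MOV R1, R3  → R1 = 27  (save R3)
  MOV R3, R4  → R3 = 88  (R3 gets R4's value)
  MOV R4, R1  → R4 = 27  (R4 gets saved value)
Final: R4 = 27

27


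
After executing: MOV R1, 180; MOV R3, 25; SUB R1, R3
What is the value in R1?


Register state trace:
  MOV R1, 180  → R1 = 180
  MOV R3, 25  → R3 = 25
  SUB R1, R3  → R1 = 180 - 25 = 155
Final: R1 = 155

155


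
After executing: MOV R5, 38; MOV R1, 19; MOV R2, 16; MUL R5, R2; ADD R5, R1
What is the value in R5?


Register state trace:
  MOV R5, 38  → R5 = 38
  MOV R1, 19  → R1 = 19
  MOV R2, 16  → R2 = 16
  MUL R5, R2  → R5 = 38 * 16 = 608
  ADD R5, R1  → R5 = 608 + 19 = 627
Final: R5 = 627

627


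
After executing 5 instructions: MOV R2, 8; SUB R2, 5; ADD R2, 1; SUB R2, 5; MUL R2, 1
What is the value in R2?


Register state trace:
  MOV R2, 8  → R2 = 8
  SUB R2, 5  → R2 = 8 - 5 = 3
  ADD R2, 1  → R2 = 3 + 1 = 4
  SUB R2, 5  → R2 = 4 - 5 = -1
  MUL R2, 1  → R2 = -1 * 1 = -1
Final: R2 = -1

-1


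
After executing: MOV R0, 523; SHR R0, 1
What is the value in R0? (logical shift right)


Register state trace:
  MOV R0, 523  → R0 = 523
  SHR R0, 1  → R0 = 523 >> 1 = 523 // 2^1 = 261
Final: R0 = 261

261


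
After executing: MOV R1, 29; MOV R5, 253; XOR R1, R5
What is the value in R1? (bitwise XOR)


Register state trace:
  MOV R1, 29  → R1 = 29 (0b00011101)
  MOV R5, 253  → R5 = 253 (0b11111101)
  XOR R1, R5  → R1 = 29 XOR 253 = 224 (0b11100000)
Final: R1 = 224

224


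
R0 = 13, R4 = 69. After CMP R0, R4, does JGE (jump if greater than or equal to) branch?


Trace:
  R0 = 13, R4 = 69
  CMP R0, R4  → compares 13 vs 69
  JGE checks: is 13 greater than or equal to 69?
  13 < 69, so condition is false
Branch taken: No

No


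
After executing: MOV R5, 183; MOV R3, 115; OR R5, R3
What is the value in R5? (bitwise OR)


Register state trace:
  MOV R5, 183  → R5 = 183 (0b10110111)
  MOV R3, 115  → R3 = 115 (0b01110011)
  OR R5, R3   → R5 = 183 OR 115 = 247 (0b11110111)
Final: R5 = 247

247


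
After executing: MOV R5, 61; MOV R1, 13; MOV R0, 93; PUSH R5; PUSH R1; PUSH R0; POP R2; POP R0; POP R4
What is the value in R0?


Stack trace (top is rightmost):
  MOV R5, 61  → R5 = 61
  MOV R1, 13  → R1 = 13
  MOV R0, 93  → R0 = 93
  PUSH R5  → stack: [61]
  PUSH R1  → stack: [61, 13]
  PUSH R0  → stack: [61, 13, 93]
  POP R2  → R2 = 93, stack: [61, 13]
  POP R0  → R0 = 13, stack: [61]
  POP R4  → R4 = 61, stack: []
Final: R0 = 13

13


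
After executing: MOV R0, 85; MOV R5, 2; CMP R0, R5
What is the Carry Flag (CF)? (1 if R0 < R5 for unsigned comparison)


Register state trace:
  MOV R0, 85  → R0 = 85
  MOV R5, 2  → R5 = 2
  CMP R0, R5  → unsigned 85 - 2: no borrow
  85 >= 2, so CF = 0
CF = 0

0


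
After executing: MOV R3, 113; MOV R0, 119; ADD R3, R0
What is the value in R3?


Register state trace:
  MOV R3, 113  → R3 = 113
  MOV R0, 119  → R0 = 119
  ADD R3, R0  → R3 = 113 + 119 = 232
Final: R3 = 232

232


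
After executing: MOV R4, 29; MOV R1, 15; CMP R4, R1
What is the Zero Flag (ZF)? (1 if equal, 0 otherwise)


Register state trace:
  MOV R4, 29  → R4 = 29
  MOV R1, 15  → R1 = 15
  CMP R4, R1  → computes 29 - 15 = 14
  Result is nonzero, so values are not equal
ZF = 0

0


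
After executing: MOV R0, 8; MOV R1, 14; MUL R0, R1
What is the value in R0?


Register state trace:
  MOV R0, 8  → R0 = 8
  MOV R1, 14  → R1 = 14
  MUL R0, R1  → R0 = 8 * 14 = 112
Final: R0 = 112

112


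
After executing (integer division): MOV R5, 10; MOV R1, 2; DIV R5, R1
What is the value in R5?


Register state trace:
  MOV R5, 10  → R5 = 10
  MOV R1, 2  → R1 = 2
  DIV R5, R1  → R5 = 10 // 2 = 5
Final: R5 = 5

5


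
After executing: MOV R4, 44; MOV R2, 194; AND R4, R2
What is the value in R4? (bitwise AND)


Register state trace:
  MOV R4, 44  → R4 = 44 (0b00101100)
  MOV R2, 194  → R2 = 194 (0b11000010)
  AND R4, R2  → R4 = 44 AND 194 = 0 (0b00000000)
Final: R4 = 0

0


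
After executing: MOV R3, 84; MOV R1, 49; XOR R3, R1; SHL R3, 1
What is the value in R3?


Register state trace:
  MOV R3, 84  → R3 = 84 (0b01010100)
  MOV R1, 49  → R1 = 49 (0b00110001)
  XOR R3, R1  → R3 = 84 XOR 49 = 101 (0b01100101)
  SHL R3, 1  → R3 = 101 << 1 = 202
Final: R3 = 202

202


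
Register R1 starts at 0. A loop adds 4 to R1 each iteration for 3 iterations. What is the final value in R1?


Starting value: R1 = 0
  Iter 1: R1 = 0 + 4 = 4
  Iter 2: R1 = 4 + 4 = 8
  Iter 3: R1 = 8 + 4 = 12
Final: R1 = 12

12


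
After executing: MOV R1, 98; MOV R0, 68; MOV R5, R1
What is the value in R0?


Register state trace:
  MOV R1, 98  → R1 = 98
  MOV R0, 68  → R0 = 68
  MOV R5, R1  → R5 = 98
Final: R0 = 68

68


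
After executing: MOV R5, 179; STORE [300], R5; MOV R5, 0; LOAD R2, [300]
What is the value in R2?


Register and memory trace:
  MOV R5, 179  → R5 = 179
  STORE [300], R5  → mem[300] = 179
  MOV R5, 0  → R5 = 0
  LOAD R2, [300]  → R2 = mem[300] = 179
Final: R2 = 179

179


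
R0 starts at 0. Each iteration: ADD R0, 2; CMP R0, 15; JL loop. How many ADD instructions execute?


Loop trace (R0 starts at 0, target 15, step 2):
  ADD #1: R0 = 0 + 2 = 2  → 2 < 15, loop
  ADD #2: R0 = 2 + 2 = 4  → 4 < 15, loop
  ADD #3: R0 = 4 + 2 = 6  → 6 < 15, loop
  ADD #4: R0 = 6 + 2 = 8  → 8 < 15, loop
  ADD #5: R0 = 8 + 2 = 10  → 10 < 15, loop
  ADD #6: R0 = 10 + 2 = 12  → 12 < 15, loop
  ADD #7: R0 = 12 + 2 = 14  → 14 < 15, loop
  ADD #8: R0 = 14 + 2 = 16  → 16 >= 15, exit
Total ADD instructions: 8

8


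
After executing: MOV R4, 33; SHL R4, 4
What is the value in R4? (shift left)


Register state trace:
  MOV R4, 33  → R4 = 33
  SHL R4, 4  → R4 = 33 << 4 = 33 * 2^4 = 528
Final: R4 = 528

528


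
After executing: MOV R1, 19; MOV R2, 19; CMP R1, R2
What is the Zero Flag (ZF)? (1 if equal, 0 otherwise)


Register state trace:
  MOV R1, 19  → R1 = 19
  MOV R2, 19  → R2 = 19
  CMP R1, R2  → computes 19 - 19 = 0
  Result is zero, so values are equal
ZF = 1

1


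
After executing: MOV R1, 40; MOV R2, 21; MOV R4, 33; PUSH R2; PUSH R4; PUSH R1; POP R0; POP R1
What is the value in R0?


Stack trace (top is rightmost):
  MOV R1, 40  → R1 = 40
  MOV R2, 21  → R2 = 21
  MOV R4, 33  → R4 = 33
  PUSH R2  → stack: [21]
  PUSH R4  → stack: [21, 33]
  PUSH R1  → stack: [21, 33, 40]
  POP R0  → R0 = 40, stack: [21, 33]
  POP R1  → R1 = 33, stack: [21]
Final: R0 = 40

40


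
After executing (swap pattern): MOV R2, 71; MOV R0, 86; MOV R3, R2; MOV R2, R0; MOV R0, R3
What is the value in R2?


Register state trace (swap pattern):
  MOV R2, 71  → R2 = 71
  MOV R0, 86  → R0 = 86
  MOV R3, R2  → R3 = 71  (save R2)
  MOV R2, R0  → R2 = 86  (R2 gets R0's value)
  MOV R0, R3  → R0 = 71  (R0 gets saved value)
Final: R2 = 86

86


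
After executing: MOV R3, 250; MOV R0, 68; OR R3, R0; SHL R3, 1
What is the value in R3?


Register state trace:
  MOV R3, 250  → R3 = 250 (0b11111010)
  MOV R0, 68  → R0 = 68 (0b01000100)
  OR R3, R0  → R3 = 250 OR 68 = 254 (0b11111110)
  SHL R3, 1  → R3 = 254 << 1 = 508
Final: R3 = 508

508


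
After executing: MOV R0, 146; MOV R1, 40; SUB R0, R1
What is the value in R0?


Register state trace:
  MOV R0, 146  → R0 = 146
  MOV R1, 40  → R1 = 40
  SUB R0, R1  → R0 = 146 - 40 = 106
Final: R0 = 106

106


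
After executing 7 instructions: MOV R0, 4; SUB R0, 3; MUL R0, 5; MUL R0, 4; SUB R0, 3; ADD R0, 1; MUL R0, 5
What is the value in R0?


Register state trace:
  MOV R0, 4  → R0 = 4
  SUB R0, 3  → R0 = 4 - 3 = 1
  MUL R0, 5  → R0 = 1 * 5 = 5
  MUL R0, 4  → R0 = 5 * 4 = 20
  SUB R0, 3  → R0 = 20 - 3 = 17
  ADD R0, 1  → R0 = 17 + 1 = 18
  MUL R0, 5  → R0 = 18 * 5 = 90
Final: R0 = 90

90


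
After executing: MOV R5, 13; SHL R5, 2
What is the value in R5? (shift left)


Register state trace:
  MOV R5, 13  → R5 = 13
  SHL R5, 2  → R5 = 13 << 2 = 13 * 2^2 = 52
Final: R5 = 52

52


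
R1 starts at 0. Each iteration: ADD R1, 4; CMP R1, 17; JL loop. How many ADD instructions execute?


Loop trace (R1 starts at 0, target 17, step 4):
  ADD #1: R1 = 0 + 4 = 4  → 4 < 17, loop
  ADD #2: R1 = 4 + 4 = 8  → 8 < 17, loop
  ADD #3: R1 = 8 + 4 = 12  → 12 < 17, loop
  ADD #4: R1 = 12 + 4 = 16  → 16 < 17, loop
  ADD #5: R1 = 16 + 4 = 20  → 20 >= 17, exit
Total ADD instructions: 5

5


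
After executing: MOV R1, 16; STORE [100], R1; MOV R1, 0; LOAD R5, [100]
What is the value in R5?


Register and memory trace:
  MOV R1, 16  → R1 = 16
  STORE [100], R1  → mem[100] = 16
  MOV R1, 0  → R1 = 0
  LOAD R5, [100]  → R5 = mem[100] = 16
Final: R5 = 16

16


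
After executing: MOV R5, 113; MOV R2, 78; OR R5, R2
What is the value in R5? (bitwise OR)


Register state trace:
  MOV R5, 113  → R5 = 113 (0b01110001)
  MOV R2, 78  → R2 = 78 (0b01001110)
  OR R5, R2   → R5 = 113 OR 78 = 127 (0b01111111)
Final: R5 = 127

127


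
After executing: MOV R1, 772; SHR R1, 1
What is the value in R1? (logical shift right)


Register state trace:
  MOV R1, 772  → R1 = 772
  SHR R1, 1  → R1 = 772 >> 1 = 772 // 2^1 = 386
Final: R1 = 386

386


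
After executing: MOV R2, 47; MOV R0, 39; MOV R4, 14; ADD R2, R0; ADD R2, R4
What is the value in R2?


Register state trace:
  MOV R2, 47  → R2 = 47
  MOV R0, 39  → R0 = 39
  MOV R4, 14  → R4 = 14
  ADD R2, R0  → R2 = 47 + 39 = 86
  ADD R2, R4  → R2 = 86 + 14 = 100
Final: R2 = 100

100


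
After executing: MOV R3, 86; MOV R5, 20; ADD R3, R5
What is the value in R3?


Register state trace:
  MOV R3, 86  → R3 = 86
  MOV R5, 20  → R5 = 20
  ADD R3, R5  → R3 = 86 + 20 = 106
Final: R3 = 106

106


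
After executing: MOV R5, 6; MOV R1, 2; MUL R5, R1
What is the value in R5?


Register state trace:
  MOV R5, 6  → R5 = 6
  MOV R1, 2  → R1 = 2
  MUL R5, R1  → R5 = 6 * 2 = 12
Final: R5 = 12

12


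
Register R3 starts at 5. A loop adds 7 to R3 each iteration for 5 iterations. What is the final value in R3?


Starting value: R3 = 5
  Iter 1: R3 = 5 + 7 = 12
  Iter 2: R3 = 12 + 7 = 19
  Iter 3: R3 = 19 + 7 = 26
  Iter 4: R3 = 26 + 7 = 33
  Iter 5: R3 = 33 + 7 = 40
Final: R3 = 40

40


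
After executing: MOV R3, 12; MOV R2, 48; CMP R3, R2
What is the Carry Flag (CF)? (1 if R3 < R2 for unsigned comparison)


Register state trace:
  MOV R3, 12  → R3 = 12
  MOV R2, 48  → R2 = 48
  CMP R3, R2  → unsigned 12 - 48: borrow occurs
  12 < 48, so CF = 1
CF = 1

1


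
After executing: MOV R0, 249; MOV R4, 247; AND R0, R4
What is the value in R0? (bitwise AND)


Register state trace:
  MOV R0, 249  → R0 = 249 (0b11111001)
  MOV R4, 247  → R4 = 247 (0b11110111)
  AND R0, R4  → R0 = 249 AND 247 = 241 (0b11110001)
Final: R0 = 241

241


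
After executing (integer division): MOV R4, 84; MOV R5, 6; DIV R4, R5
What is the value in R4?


Register state trace:
  MOV R4, 84  → R4 = 84
  MOV R5, 6  → R5 = 6
  DIV R4, R5  → R4 = 84 // 6 = 14
Final: R4 = 14

14


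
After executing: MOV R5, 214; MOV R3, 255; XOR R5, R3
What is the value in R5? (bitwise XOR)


Register state trace:
  MOV R5, 214  → R5 = 214 (0b11010110)
  MOV R3, 255  → R3 = 255 (0b11111111)
  XOR R5, R3  → R5 = 214 XOR 255 = 41 (0b00101001)
Final: R5 = 41

41


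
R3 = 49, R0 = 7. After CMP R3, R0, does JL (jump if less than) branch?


Trace:
  R3 = 49, R0 = 7
  CMP R3, R0  → compares 49 vs 7
  JL checks: is 49 less than 7?
  49 > 7, so condition is false
Branch taken: No

No


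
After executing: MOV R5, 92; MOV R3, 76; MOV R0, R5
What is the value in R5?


Register state trace:
  MOV R5, 92  → R5 = 92
  MOV R3, 76  → R3 = 76
  MOV R0, R5  → R0 = 92
Final: R5 = 92

92


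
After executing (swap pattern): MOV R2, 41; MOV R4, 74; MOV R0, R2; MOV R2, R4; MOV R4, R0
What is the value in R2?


Register state trace (swap pattern):
  MOV R2, 41  → R2 = 41
  MOV R4, 74  → R4 = 74
  MOV R0, R2  → R0 = 41  (save R2)
  MOV R2, R4  → R2 = 74  (R2 gets R4's value)
  MOV R4, R0  → R4 = 41  (R4 gets saved value)
Final: R2 = 74

74


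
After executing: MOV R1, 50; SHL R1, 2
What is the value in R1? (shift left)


Register state trace:
  MOV R1, 50  → R1 = 50
  SHL R1, 2  → R1 = 50 << 2 = 50 * 2^2 = 200
Final: R1 = 200

200


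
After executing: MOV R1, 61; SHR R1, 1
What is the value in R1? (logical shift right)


Register state trace:
  MOV R1, 61  → R1 = 61
  SHR R1, 1  → R1 = 61 >> 1 = 61 // 2^1 = 30
Final: R1 = 30

30


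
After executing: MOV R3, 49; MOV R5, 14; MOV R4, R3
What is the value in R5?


Register state trace:
  MOV R3, 49  → R3 = 49
  MOV R5, 14  → R5 = 14
  MOV R4, R3  → R4 = 49
Final: R5 = 14

14


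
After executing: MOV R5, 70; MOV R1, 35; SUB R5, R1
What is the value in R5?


Register state trace:
  MOV R5, 70  → R5 = 70
  MOV R1, 35  → R1 = 35
  SUB R5, R1  → R5 = 70 - 35 = 35
Final: R5 = 35

35


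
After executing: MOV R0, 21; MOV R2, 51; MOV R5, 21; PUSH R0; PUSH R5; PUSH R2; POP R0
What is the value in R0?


Stack trace (top is rightmost):
  MOV R0, 21  → R0 = 21
  MOV R2, 51  → R2 = 51
  MOV R5, 21  → R5 = 21
  PUSH R0  → stack: [21]
  PUSH R5  → stack: [21, 21]
  PUSH R2  → stack: [21, 21, 51]
  POP R0  → R0 = 51, stack: [21, 21]
Final: R0 = 51

51


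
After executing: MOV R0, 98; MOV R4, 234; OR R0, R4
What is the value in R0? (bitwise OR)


Register state trace:
  MOV R0, 98  → R0 = 98 (0b01100010)
  MOV R4, 234  → R4 = 234 (0b11101010)
  OR R0, R4   → R0 = 98 OR 234 = 234 (0b11101010)
Final: R0 = 234

234


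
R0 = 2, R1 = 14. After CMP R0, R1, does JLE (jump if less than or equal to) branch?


Trace:
  R0 = 2, R1 = 14
  CMP R0, R1  → compares 2 vs 14
  JLE checks: is 2 less than or equal to 14?
  2 < 14, so condition is true
Branch taken: Yes

Yes


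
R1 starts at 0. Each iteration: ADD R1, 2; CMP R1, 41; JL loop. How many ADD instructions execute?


Loop trace (R1 starts at 0, target 41, step 2):
  ADD #1: R1 = 0 + 2 = 2  → 2 < 41, loop
  ADD #2: R1 = 2 + 2 = 4  → 4 < 41, loop
  ADD #3: R1 = 4 + 2 = 6  → 6 < 41, loop
  ADD #4: R1 = 6 + 2 = 8  → 8 < 41, loop
  ADD #5: R1 = 8 + 2 = 10  → 10 < 41, loop
  ADD #6: R1 = 10 + 2 = 12  → 12 < 41, loop
  ADD #7: R1 = 12 + 2 = 14  → 14 < 41, loop
  ADD #8: R1 = 14 + 2 = 16  → 16 < 41, loop
  ADD #9: R1 = 16 + 2 = 18  → 18 < 41, loop
  ADD #10: R1 = 18 + 2 = 20  → 20 < 41, loop
  ADD #11: R1 = 20 + 2 = 22  → 22 < 41, loop
  ADD #12: R1 = 22 + 2 = 24  → 24 < 41, loop
  ADD #13: R1 = 24 + 2 = 26  → 26 < 41, loop
  ADD #14: R1 = 26 + 2 = 28  → 28 < 41, loop
  ADD #15: R1 = 28 + 2 = 30  → 30 < 41, loop
  ADD #16: R1 = 30 + 2 = 32  → 32 < 41, loop
  ADD #17: R1 = 32 + 2 = 34  → 34 < 41, loop
  ADD #18: R1 = 34 + 2 = 36  → 36 < 41, loop
  ADD #19: R1 = 36 + 2 = 38  → 38 < 41, loop
  ADD #20: R1 = 38 + 2 = 40  → 40 < 41, loop
  ADD #21: R1 = 40 + 2 = 42  → 42 >= 41, exit
Total ADD instructions: 21

21


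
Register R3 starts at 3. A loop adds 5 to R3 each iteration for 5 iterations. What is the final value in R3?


Starting value: R3 = 3
  Iter 1: R3 = 3 + 5 = 8
  Iter 2: R3 = 8 + 5 = 13
  Iter 3: R3 = 13 + 5 = 18
  Iter 4: R3 = 18 + 5 = 23
  Iter 5: R3 = 23 + 5 = 28
Final: R3 = 28

28


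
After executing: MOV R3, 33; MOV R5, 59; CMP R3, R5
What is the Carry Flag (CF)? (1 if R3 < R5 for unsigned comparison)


Register state trace:
  MOV R3, 33  → R3 = 33
  MOV R5, 59  → R5 = 59
  CMP R3, R5  → unsigned 33 - 59: borrow occurs
  33 < 59, so CF = 1
CF = 1

1


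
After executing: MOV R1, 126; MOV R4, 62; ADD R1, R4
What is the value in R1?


Register state trace:
  MOV R1, 126  → R1 = 126
  MOV R4, 62  → R4 = 62
  ADD R1, R4  → R1 = 126 + 62 = 188
Final: R1 = 188

188


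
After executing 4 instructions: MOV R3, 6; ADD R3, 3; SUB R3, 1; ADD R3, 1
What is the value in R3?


Register state trace:
  MOV R3, 6  → R3 = 6
  ADD R3, 3  → R3 = 6 + 3 = 9
  SUB R3, 1  → R3 = 9 - 1 = 8
  ADD R3, 1  → R3 = 8 + 1 = 9
Final: R3 = 9

9


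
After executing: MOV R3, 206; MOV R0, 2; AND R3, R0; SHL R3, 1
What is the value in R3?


Register state trace:
  MOV R3, 206  → R3 = 206 (0b11001110)
  MOV R0, 2  → R0 = 2 (0b00000010)
  AND R3, R0  → R3 = 206 AND 2 = 2 (0b00000010)
  SHL R3, 1  → R3 = 2 << 1 = 4
Final: R3 = 4

4


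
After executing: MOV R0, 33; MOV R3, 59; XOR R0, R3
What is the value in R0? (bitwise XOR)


Register state trace:
  MOV R0, 33  → R0 = 33 (0b00100001)
  MOV R3, 59  → R3 = 59 (0b00111011)
  XOR R0, R3  → R0 = 33 XOR 59 = 26 (0b00011010)
Final: R0 = 26

26


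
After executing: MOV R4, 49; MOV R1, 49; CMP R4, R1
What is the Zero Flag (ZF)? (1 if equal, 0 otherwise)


Register state trace:
  MOV R4, 49  → R4 = 49
  MOV R1, 49  → R1 = 49
  CMP R4, R1  → computes 49 - 49 = 0
  Result is zero, so values are equal
ZF = 1

1


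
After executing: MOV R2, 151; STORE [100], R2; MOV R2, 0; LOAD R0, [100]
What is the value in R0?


Register and memory trace:
  MOV R2, 151  → R2 = 151
  STORE [100], R2  → mem[100] = 151
  MOV R2, 0  → R2 = 0
  LOAD R0, [100]  → R0 = mem[100] = 151
Final: R0 = 151

151


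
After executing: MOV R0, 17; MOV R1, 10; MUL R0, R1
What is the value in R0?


Register state trace:
  MOV R0, 17  → R0 = 17
  MOV R1, 10  → R1 = 10
  MUL R0, R1  → R0 = 17 * 10 = 170
Final: R0 = 170

170


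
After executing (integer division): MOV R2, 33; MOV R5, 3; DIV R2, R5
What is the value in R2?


Register state trace:
  MOV R2, 33  → R2 = 33
  MOV R5, 3  → R5 = 3
  DIV R2, R5  → R2 = 33 // 3 = 11
Final: R2 = 11

11


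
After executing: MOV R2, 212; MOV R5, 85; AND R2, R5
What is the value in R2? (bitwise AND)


Register state trace:
  MOV R2, 212  → R2 = 212 (0b11010100)
  MOV R5, 85  → R5 = 85 (0b01010101)
  AND R2, R5  → R2 = 212 AND 85 = 84 (0b01010100)
Final: R2 = 84

84


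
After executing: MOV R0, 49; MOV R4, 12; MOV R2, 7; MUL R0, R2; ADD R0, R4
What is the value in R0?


Register state trace:
  MOV R0, 49  → R0 = 49
  MOV R4, 12  → R4 = 12
  MOV R2, 7  → R2 = 7
  MUL R0, R2  → R0 = 49 * 7 = 343
  ADD R0, R4  → R0 = 343 + 12 = 355
Final: R0 = 355

355
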